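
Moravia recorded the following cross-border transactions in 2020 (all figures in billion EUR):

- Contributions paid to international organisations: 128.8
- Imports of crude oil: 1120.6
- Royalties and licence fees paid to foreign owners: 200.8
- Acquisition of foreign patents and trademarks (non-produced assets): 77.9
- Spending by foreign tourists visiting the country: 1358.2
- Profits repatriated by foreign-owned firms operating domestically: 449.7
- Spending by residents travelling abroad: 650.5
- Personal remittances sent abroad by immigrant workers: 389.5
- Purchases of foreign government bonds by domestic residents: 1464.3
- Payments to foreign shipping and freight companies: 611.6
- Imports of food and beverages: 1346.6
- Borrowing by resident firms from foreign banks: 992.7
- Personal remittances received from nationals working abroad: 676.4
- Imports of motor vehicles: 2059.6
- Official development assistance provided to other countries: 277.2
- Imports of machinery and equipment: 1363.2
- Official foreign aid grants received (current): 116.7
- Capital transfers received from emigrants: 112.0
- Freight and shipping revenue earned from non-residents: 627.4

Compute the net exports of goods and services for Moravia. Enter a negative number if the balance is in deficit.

Goods: -1120.6 - 1346.6 - 1363.2 - 2059.6 = -5890.0
Services: 1358.2 + 627.4 - 650.5 - 611.6 - 200.8 = 522.7
Trade balance = -5890.0 + 522.7 = -5367.3
(Excluded from the trade balance — secondary income: contributions paid to international organisations 128.8, personal remittances sent abroad by immigrant workers 389.5, personal remittances received from nationals working abroad 676.4, official development assistance provided to other countries 277.2, official foreign aid grants received (current) 116.7; capital account: acquisition of foreign patents and trademarks (non-produced assets) 77.9, capital transfers received from emigrants 112.0; primary income: profits repatriated by foreign-owned firms operating domestically 449.7; financial account: purchases of foreign government bonds by domestic residents 1464.3, borrowing by resident firms from foreign banks 992.7.)

-5367.3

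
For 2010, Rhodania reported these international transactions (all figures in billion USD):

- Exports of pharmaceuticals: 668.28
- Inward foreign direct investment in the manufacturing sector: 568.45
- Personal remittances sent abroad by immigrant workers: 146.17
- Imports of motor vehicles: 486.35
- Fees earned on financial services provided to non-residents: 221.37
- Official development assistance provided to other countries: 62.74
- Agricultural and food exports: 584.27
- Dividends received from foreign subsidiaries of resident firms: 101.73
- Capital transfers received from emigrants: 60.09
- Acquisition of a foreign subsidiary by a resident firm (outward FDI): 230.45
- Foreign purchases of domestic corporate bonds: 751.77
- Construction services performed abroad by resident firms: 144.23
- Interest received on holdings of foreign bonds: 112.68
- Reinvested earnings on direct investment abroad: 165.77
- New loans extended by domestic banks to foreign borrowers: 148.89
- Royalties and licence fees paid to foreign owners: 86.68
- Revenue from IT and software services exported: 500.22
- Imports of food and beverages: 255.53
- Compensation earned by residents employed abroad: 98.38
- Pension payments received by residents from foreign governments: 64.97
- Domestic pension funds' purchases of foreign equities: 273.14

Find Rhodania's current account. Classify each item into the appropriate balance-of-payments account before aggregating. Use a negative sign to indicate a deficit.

Goods: 584.27 - 255.53 + 668.28 - 486.35 = 510.67
Services: 500.22 + 144.23 - 86.68 + 221.37 = 779.14
Primary income: 165.77 + 112.68 + 98.38 + 101.73 = 478.56
Secondary income: -62.74 + 64.97 - 146.17 = -143.94
Current account = 510.67 + 779.14 + 478.56 + (-143.94) = 1624.43
(Excluded from the current account — financial account: inward foreign direct investment in the manufacturing sector 568.45, acquisition of a foreign subsidiary by a resident firm (outward FDI) 230.45, foreign purchases of domestic corporate bonds 751.77, new loans extended by domestic banks to foreign borrowers 148.89, domestic pension funds' purchases of foreign equities 273.14; capital account: capital transfers received from emigrants 60.09.)

1624.43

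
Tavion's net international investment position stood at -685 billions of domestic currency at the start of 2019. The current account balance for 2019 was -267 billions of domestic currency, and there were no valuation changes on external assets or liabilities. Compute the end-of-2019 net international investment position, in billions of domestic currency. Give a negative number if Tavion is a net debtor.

With no valuation effects, change in NIIP = current account = -267
End-of-year NIIP = -685 + (-267) = -952

-952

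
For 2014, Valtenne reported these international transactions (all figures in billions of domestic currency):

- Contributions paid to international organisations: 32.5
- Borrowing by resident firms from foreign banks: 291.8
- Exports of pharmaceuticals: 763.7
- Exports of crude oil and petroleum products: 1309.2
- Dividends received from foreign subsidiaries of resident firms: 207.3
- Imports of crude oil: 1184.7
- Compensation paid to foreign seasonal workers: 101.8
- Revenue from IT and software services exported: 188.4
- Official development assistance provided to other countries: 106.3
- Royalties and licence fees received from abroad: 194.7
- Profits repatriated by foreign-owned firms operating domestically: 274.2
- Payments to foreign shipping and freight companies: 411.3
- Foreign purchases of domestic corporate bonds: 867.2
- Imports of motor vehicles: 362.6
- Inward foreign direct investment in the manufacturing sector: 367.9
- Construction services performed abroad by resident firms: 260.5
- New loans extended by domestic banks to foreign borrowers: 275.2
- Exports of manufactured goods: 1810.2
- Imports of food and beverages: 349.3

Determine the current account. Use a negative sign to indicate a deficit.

Goods: 1309.2 + 1810.2 + 763.7 - 362.6 - 349.3 - 1184.7 = 1986.5
Services: 194.7 + 260.5 + 188.4 - 411.3 = 232.3
Primary income: 207.3 - 101.8 - 274.2 = -168.7
Secondary income: -106.3 - 32.5 = -138.8
Current account = 1986.5 + 232.3 + (-168.7) + (-138.8) = 1911.3
(Excluded from the current account — financial account: borrowing by resident firms from foreign banks 291.8, foreign purchases of domestic corporate bonds 867.2, inward foreign direct investment in the manufacturing sector 367.9, new loans extended by domestic banks to foreign borrowers 275.2.)

1911.3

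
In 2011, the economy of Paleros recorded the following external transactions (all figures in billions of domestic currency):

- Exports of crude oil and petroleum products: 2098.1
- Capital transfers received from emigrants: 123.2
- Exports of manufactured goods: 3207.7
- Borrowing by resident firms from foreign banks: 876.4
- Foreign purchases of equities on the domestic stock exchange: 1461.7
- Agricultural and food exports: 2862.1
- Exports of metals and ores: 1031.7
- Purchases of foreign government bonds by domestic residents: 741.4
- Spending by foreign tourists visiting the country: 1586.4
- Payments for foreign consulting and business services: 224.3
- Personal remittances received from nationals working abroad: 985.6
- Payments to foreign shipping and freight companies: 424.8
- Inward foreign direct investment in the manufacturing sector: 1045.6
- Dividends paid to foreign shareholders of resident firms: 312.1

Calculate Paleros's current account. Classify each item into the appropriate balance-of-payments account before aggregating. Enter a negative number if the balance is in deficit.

Goods: 2862.1 + 3207.7 + 1031.7 + 2098.1 = 9199.6
Services: 1586.4 - 224.3 - 424.8 = 937.3
Primary income: -312.1
Secondary income: 985.6
Current account = 9199.6 + 937.3 + (-312.1) + 985.6 = 10810.4
(Excluded from the current account — capital account: capital transfers received from emigrants 123.2; financial account: borrowing by resident firms from foreign banks 876.4, foreign purchases of equities on the domestic stock exchange 1461.7, purchases of foreign government bonds by domestic residents 741.4, inward foreign direct investment in the manufacturing sector 1045.6.)

10810.4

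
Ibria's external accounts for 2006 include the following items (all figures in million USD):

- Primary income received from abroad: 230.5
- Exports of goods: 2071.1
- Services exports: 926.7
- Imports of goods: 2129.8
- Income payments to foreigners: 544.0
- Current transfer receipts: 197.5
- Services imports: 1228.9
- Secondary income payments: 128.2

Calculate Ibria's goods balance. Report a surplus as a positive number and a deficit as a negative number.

Goods balance = 2071.1 - 2129.8 = -58.7

-58.7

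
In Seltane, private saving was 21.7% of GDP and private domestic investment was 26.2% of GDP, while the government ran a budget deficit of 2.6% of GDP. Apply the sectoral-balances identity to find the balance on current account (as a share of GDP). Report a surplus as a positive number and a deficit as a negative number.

By the sectoral-balances identity, CA = (S_private - I) + (T - G).
Private balance = 21.7 - 26.2 = -4.5
Government balance (T - G) = -2.6
CA = -4.5 + (-2.6) = -7.1

-7.1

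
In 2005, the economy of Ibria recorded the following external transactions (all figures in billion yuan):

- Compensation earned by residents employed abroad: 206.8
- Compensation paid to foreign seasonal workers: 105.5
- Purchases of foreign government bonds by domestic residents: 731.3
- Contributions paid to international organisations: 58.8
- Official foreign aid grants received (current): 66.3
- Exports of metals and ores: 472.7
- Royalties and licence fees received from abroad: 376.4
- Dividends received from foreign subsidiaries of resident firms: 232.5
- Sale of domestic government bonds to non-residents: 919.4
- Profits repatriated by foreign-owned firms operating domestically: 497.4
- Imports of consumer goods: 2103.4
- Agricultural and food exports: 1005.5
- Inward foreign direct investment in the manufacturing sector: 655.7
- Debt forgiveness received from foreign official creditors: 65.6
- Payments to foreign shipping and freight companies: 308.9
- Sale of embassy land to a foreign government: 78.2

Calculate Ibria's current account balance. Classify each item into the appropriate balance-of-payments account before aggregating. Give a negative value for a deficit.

-713.8

Goods: 472.7 + 1005.5 - 2103.4 = -625.2
Services: 376.4 - 308.9 = 67.5
Primary income: -105.5 + 206.8 - 497.4 + 232.5 = -163.6
Secondary income: -58.8 + 66.3 = 7.5
Current account = (-625.2) + 67.5 + (-163.6) + 7.5 = -713.8
(Excluded from the current account — financial account: purchases of foreign government bonds by domestic residents 731.3, sale of domestic government bonds to non-residents 919.4, inward foreign direct investment in the manufacturing sector 655.7; capital account: debt forgiveness received from foreign official creditors 65.6, sale of embassy land to a foreign government 78.2.)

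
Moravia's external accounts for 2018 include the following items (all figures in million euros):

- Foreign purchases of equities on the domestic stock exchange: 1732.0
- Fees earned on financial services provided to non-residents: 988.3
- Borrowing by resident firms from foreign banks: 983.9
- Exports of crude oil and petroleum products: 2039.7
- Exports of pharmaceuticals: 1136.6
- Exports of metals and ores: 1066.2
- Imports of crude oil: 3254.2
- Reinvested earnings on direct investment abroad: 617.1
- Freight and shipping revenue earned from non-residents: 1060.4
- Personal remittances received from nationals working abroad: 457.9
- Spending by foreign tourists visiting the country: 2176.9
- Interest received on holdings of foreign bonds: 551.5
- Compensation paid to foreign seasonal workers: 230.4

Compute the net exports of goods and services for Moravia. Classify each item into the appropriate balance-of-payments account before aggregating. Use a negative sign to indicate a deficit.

Goods: 1066.2 + 1136.6 + 2039.7 - 3254.2 = 988.3
Services: 2176.9 + 988.3 + 1060.4 = 4225.6
Trade balance = 988.3 + 4225.6 = 5213.9
(Excluded from the trade balance — financial account: foreign purchases of equities on the domestic stock exchange 1732.0, borrowing by resident firms from foreign banks 983.9; primary income: reinvested earnings on direct investment abroad 617.1, interest received on holdings of foreign bonds 551.5, compensation paid to foreign seasonal workers 230.4; secondary income: personal remittances received from nationals working abroad 457.9.)

5213.9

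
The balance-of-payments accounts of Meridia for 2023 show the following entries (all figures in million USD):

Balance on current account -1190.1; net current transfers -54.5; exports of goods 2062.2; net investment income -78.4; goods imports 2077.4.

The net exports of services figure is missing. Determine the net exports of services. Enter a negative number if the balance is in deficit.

-1042.0

Current account = goods balance + services balance + net primary income + net secondary income
Sum of the known components = -148.1
Net exports of services = CA - (known components) = -1190.1 - (-148.1) = -1042.0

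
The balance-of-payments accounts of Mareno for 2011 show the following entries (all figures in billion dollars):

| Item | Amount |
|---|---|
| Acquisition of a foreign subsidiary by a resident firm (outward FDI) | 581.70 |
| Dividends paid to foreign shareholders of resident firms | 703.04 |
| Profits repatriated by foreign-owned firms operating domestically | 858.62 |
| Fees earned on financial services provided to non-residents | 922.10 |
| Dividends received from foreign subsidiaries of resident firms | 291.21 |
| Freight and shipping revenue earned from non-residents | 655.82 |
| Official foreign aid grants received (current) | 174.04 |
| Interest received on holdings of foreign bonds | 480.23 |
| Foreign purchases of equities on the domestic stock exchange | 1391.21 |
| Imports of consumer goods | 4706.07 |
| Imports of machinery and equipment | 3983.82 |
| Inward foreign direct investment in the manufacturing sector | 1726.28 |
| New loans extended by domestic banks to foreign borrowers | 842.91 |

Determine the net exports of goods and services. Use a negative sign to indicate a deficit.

Goods: -4706.07 - 3983.82 = -8689.89
Services: 922.10 + 655.82 = 1577.92
Trade balance = -8689.89 + 1577.92 = -7111.97
(Excluded from the trade balance — financial account: acquisition of a foreign subsidiary by a resident firm (outward FDI) 581.70, foreign purchases of equities on the domestic stock exchange 1391.21, inward foreign direct investment in the manufacturing sector 1726.28, new loans extended by domestic banks to foreign borrowers 842.91; primary income: dividends paid to foreign shareholders of resident firms 703.04, profits repatriated by foreign-owned firms operating domestically 858.62, dividends received from foreign subsidiaries of resident firms 291.21, interest received on holdings of foreign bonds 480.23; secondary income: official foreign aid grants received (current) 174.04.)

-7111.97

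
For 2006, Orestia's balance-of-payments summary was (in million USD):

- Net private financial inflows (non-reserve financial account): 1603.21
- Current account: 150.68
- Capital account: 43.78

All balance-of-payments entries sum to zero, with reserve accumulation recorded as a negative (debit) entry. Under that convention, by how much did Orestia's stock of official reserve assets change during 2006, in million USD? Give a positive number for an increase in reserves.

Official reserve transactions balance = -(150.68 + 43.78 + 1603.21) = -1797.67
An accumulation of reserves is recorded as a debit (negative entry), so the change in the stock of reserves is the negative of that balance.
Change in official reserves = -(-1797.67) = 1797.67

1797.67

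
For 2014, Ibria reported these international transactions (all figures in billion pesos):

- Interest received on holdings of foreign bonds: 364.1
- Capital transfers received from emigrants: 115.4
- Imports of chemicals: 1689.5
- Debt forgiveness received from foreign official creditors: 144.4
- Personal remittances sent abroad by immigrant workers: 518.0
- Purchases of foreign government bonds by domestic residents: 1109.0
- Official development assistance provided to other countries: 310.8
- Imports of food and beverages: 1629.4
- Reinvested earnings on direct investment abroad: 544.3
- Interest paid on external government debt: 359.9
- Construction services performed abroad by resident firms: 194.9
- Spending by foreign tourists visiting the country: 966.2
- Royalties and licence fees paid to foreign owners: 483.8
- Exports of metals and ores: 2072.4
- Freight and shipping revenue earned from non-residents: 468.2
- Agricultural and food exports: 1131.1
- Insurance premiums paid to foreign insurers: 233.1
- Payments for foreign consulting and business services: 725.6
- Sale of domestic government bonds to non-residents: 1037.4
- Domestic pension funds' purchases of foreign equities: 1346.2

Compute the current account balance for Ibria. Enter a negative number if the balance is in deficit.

-208.9

Goods: 1131.1 - 1689.5 + 2072.4 - 1629.4 = -115.4
Services: -725.6 + 194.9 + 468.2 + 966.2 - 233.1 - 483.8 = 186.8
Primary income: 544.3 + 364.1 - 359.9 = 548.5
Secondary income: -518.0 - 310.8 = -828.8
Current account = (-115.4) + 186.8 + 548.5 + (-828.8) = -208.9
(Excluded from the current account — capital account: capital transfers received from emigrants 115.4, debt forgiveness received from foreign official creditors 144.4; financial account: purchases of foreign government bonds by domestic residents 1109.0, sale of domestic government bonds to non-residents 1037.4, domestic pension funds' purchases of foreign equities 1346.2.)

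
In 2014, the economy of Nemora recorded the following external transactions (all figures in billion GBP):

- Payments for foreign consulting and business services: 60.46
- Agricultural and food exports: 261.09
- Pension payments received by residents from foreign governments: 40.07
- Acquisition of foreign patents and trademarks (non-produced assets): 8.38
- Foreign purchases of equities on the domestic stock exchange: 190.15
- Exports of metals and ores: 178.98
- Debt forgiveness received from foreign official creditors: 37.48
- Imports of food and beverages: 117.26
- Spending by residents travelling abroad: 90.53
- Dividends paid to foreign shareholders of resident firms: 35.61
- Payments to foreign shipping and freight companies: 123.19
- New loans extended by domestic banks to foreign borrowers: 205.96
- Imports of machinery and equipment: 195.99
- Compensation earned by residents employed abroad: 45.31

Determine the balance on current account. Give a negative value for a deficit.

Goods: -195.99 - 117.26 + 261.09 + 178.98 = 126.82
Services: -60.46 - 90.53 - 123.19 = -274.18
Primary income: 45.31 - 35.61 = 9.70
Secondary income: 40.07
Current account = 126.82 + (-274.18) + 9.70 + 40.07 = -97.59
(Excluded from the current account — capital account: acquisition of foreign patents and trademarks (non-produced assets) 8.38, debt forgiveness received from foreign official creditors 37.48; financial account: foreign purchases of equities on the domestic stock exchange 190.15, new loans extended by domestic banks to foreign borrowers 205.96.)

-97.59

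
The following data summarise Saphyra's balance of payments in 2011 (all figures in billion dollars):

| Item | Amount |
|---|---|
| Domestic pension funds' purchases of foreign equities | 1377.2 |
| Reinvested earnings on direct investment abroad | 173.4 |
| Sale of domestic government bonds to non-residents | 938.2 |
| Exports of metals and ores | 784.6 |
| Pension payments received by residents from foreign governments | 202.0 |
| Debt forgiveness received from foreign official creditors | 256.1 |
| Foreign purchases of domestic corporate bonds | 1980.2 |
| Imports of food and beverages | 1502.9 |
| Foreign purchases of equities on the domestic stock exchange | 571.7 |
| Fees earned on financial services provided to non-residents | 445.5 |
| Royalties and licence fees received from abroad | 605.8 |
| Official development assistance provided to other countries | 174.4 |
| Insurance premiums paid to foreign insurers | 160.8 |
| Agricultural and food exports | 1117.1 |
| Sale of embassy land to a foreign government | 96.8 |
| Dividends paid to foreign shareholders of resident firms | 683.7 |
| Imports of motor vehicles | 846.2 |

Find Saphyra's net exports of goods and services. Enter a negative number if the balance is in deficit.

Goods: 784.6 - 1502.9 + 1117.1 - 846.2 = -447.4
Services: -160.8 + 445.5 + 605.8 = 890.5
Trade balance = -447.4 + 890.5 = 443.1
(Excluded from the trade balance — financial account: domestic pension funds' purchases of foreign equities 1377.2, sale of domestic government bonds to non-residents 938.2, foreign purchases of domestic corporate bonds 1980.2, foreign purchases of equities on the domestic stock exchange 571.7; primary income: reinvested earnings on direct investment abroad 173.4, dividends paid to foreign shareholders of resident firms 683.7; secondary income: pension payments received by residents from foreign governments 202.0, official development assistance provided to other countries 174.4; capital account: debt forgiveness received from foreign official creditors 256.1, sale of embassy land to a foreign government 96.8.)

443.1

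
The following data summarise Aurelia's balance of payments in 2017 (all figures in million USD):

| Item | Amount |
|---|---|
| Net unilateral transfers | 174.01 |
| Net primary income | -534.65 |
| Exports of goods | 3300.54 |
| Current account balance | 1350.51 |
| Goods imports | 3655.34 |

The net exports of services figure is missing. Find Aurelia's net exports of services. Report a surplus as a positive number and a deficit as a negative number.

2065.95

Current account = goods balance + services balance + net primary income + net secondary income
Sum of the known components = -715.44
Net exports of services = CA - (known components) = 1350.51 - (-715.44) = 2065.95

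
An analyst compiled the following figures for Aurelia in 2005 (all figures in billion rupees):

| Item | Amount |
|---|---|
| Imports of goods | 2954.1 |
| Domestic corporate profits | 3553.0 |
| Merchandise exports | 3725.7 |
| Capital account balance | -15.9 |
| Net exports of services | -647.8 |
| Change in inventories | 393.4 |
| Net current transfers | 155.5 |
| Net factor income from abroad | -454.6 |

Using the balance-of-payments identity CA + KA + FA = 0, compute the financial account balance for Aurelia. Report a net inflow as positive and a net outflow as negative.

191.2

Goods balance = 3725.7 - 2954.1 = 771.6
Services balance = -647.8
Trade balance (goods + services) = 771.6 + (-647.8) = 123.8
Net primary income = -454.6
Net secondary income = 155.5
Current account = 123.8 + (-454.6) + 155.5 = -175.3
Financial account = -(-175.3 + (-15.9)) = 191.2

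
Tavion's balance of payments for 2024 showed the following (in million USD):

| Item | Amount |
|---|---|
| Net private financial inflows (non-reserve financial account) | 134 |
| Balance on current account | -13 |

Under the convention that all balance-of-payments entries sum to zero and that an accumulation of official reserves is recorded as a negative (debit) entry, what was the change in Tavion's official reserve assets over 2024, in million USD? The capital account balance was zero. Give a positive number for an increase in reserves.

121

Official reserve transactions balance = -((-13) + 134) = -121
An accumulation of reserves is recorded as a debit (negative entry), so the change in the stock of reserves is the negative of that balance.
Change in official reserves = -(-121) = 121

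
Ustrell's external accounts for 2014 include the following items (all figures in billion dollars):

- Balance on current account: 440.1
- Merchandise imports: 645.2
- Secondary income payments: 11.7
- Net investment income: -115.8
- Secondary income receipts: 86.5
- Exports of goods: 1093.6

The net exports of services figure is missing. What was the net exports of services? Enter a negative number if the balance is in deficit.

Current account = goods balance + services balance + net primary income + net secondary income
Sum of the known components = 407.4
Net exports of services = CA - (known components) = 440.1 - 407.4 = 32.7

32.7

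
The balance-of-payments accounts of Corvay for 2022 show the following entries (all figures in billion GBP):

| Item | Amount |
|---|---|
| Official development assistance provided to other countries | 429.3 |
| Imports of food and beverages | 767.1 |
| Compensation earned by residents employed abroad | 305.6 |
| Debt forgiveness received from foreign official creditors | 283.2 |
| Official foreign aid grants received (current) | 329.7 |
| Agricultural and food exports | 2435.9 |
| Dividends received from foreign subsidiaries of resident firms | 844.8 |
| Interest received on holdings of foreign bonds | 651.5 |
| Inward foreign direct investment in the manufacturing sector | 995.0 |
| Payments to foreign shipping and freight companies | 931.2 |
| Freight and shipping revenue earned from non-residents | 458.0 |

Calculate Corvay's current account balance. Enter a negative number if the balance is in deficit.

Goods: -767.1 + 2435.9 = 1668.8
Services: 458.0 - 931.2 = -473.2
Primary income: 305.6 + 844.8 + 651.5 = 1801.9
Secondary income: -429.3 + 329.7 = -99.6
Current account = 1668.8 + (-473.2) + 1801.9 + (-99.6) = 2897.9
(Excluded from the current account — capital account: debt forgiveness received from foreign official creditors 283.2; financial account: inward foreign direct investment in the manufacturing sector 995.0.)

2897.9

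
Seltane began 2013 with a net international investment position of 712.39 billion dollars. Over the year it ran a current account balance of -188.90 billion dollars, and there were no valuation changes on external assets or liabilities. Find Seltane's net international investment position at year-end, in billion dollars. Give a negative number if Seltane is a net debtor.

With no valuation effects, change in NIIP = current account = -188.90
End-of-year NIIP = 712.39 + (-188.90) = 523.49

523.49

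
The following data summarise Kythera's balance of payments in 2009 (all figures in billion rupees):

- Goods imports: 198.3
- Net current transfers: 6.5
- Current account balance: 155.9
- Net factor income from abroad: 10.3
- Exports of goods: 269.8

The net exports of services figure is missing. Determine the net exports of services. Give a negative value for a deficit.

67.6

Current account = goods balance + services balance + net primary income + net secondary income
Sum of the known components = 88.3
Net exports of services = CA - (known components) = 155.9 - 88.3 = 67.6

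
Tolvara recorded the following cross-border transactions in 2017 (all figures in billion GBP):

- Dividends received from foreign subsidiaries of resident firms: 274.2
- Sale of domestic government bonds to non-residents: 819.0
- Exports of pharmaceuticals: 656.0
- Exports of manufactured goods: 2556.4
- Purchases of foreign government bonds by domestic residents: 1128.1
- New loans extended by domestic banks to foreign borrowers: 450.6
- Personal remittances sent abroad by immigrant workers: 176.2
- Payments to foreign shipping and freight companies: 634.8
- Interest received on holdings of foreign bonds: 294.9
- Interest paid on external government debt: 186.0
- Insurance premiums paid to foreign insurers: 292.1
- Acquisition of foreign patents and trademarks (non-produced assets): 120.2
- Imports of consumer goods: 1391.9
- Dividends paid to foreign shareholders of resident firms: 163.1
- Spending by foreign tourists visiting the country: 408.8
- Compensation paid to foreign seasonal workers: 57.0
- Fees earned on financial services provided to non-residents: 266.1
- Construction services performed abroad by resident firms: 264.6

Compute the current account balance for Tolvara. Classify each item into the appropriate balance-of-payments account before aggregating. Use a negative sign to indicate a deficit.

1819.9

Goods: 2556.4 + 656.0 - 1391.9 = 1820.5
Services: 264.6 + 408.8 + 266.1 - 292.1 - 634.8 = 12.6
Primary income: -186.0 - 163.1 + 274.2 - 57.0 + 294.9 = 163.0
Secondary income: -176.2
Current account = 1820.5 + 12.6 + 163.0 + (-176.2) = 1819.9
(Excluded from the current account — financial account: sale of domestic government bonds to non-residents 819.0, purchases of foreign government bonds by domestic residents 1128.1, new loans extended by domestic banks to foreign borrowers 450.6; capital account: acquisition of foreign patents and trademarks (non-produced assets) 120.2.)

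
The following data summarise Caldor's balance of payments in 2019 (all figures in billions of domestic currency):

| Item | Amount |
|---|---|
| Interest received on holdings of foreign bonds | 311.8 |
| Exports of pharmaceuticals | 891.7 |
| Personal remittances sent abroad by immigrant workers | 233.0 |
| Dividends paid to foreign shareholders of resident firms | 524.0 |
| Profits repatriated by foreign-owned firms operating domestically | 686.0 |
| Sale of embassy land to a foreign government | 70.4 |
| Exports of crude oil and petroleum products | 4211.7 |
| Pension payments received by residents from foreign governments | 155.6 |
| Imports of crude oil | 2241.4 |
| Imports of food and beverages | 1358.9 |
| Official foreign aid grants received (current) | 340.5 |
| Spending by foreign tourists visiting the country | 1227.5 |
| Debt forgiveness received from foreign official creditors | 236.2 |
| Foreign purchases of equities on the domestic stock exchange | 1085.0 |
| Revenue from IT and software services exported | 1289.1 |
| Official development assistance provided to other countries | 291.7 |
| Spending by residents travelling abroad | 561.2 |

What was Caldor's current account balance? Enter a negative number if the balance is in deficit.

Goods: -1358.9 + 891.7 - 2241.4 + 4211.7 = 1503.1
Services: 1289.1 - 561.2 + 1227.5 = 1955.4
Primary income: -686.0 - 524.0 + 311.8 = -898.2
Secondary income: 155.6 - 291.7 - 233.0 + 340.5 = -28.6
Current account = 1503.1 + 1955.4 + (-898.2) + (-28.6) = 2531.7
(Excluded from the current account — capital account: sale of embassy land to a foreign government 70.4, debt forgiveness received from foreign official creditors 236.2; financial account: foreign purchases of equities on the domestic stock exchange 1085.0.)

2531.7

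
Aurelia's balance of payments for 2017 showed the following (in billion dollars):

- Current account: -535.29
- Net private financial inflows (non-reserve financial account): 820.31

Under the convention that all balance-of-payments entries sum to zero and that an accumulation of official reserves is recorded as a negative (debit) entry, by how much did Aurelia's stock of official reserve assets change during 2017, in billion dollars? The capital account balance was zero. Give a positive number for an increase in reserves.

Official reserve transactions balance = -((-535.29) + 820.31) = -285.02
An accumulation of reserves is recorded as a debit (negative entry), so the change in the stock of reserves is the negative of that balance.
Change in official reserves = -(-285.02) = 285.02

285.02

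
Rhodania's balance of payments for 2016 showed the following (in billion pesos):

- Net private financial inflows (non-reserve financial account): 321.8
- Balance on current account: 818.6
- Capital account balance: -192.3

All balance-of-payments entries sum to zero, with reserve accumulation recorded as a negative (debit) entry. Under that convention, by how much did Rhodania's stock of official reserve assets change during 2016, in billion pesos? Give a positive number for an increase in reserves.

948.1

Official reserve transactions balance = -(818.6 + (-192.3) + 321.8) = -948.1
An accumulation of reserves is recorded as a debit (negative entry), so the change in the stock of reserves is the negative of that balance.
Change in official reserves = -(-948.1) = 948.1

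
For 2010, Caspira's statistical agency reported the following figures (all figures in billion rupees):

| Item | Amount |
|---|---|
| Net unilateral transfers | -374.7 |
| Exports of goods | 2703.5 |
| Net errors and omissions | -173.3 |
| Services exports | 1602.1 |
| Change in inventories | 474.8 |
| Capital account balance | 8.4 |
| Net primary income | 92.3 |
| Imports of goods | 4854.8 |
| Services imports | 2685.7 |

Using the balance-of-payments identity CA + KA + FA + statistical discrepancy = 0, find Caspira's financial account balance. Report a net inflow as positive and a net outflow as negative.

3682.2

Goods balance = 2703.5 - 4854.8 = -2151.3
Services balance = 1602.1 - 2685.7 = -1083.6
Trade balance (goods + services) = -2151.3 + (-1083.6) = -3234.9
Net primary income = 92.3
Net secondary income = -374.7
Current account = -3234.9 + 92.3 + (-374.7) = -3517.3
Financial account = -(-3517.3 + 8.4 + (-173.3)) = 3682.2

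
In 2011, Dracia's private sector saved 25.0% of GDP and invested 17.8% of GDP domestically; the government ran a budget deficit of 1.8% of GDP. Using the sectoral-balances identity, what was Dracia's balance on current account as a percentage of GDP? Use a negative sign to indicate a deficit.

5.4

By the sectoral-balances identity, CA = (S_private - I) + (T - G).
Private balance = 25.0 - 17.8 = 7.2
Government balance (T - G) = -1.8
CA = 7.2 + (-1.8) = 5.4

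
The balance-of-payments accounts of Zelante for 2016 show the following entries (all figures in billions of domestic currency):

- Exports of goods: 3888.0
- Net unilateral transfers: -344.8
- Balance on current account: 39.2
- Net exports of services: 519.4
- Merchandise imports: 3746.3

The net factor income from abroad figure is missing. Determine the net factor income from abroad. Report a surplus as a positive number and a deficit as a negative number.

Current account = goods balance + services balance + net primary income + net secondary income
Sum of the known components = 316.3
Net factor income from abroad = CA - (known components) = 39.2 - 316.3 = -277.1

-277.1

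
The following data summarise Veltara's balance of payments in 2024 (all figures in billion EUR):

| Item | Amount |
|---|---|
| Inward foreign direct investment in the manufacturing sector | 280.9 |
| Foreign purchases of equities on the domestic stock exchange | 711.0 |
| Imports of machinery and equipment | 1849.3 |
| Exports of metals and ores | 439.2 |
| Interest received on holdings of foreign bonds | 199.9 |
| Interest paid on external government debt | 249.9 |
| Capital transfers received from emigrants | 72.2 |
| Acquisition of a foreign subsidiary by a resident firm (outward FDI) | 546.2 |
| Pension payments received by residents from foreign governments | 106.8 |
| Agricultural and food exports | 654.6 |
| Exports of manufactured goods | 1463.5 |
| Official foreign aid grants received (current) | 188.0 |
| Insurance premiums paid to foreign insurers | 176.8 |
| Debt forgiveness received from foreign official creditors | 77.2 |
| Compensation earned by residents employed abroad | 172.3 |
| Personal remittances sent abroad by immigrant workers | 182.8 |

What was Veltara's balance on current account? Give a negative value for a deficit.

765.5

Goods: 1463.5 + 439.2 + 654.6 - 1849.3 = 708.0
Services: -176.8
Primary income: 172.3 - 249.9 + 199.9 = 122.3
Secondary income: 106.8 + 188.0 - 182.8 = 112.0
Current account = 708.0 + (-176.8) + 122.3 + 112.0 = 765.5
(Excluded from the current account — financial account: inward foreign direct investment in the manufacturing sector 280.9, foreign purchases of equities on the domestic stock exchange 711.0, acquisition of a foreign subsidiary by a resident firm (outward FDI) 546.2; capital account: capital transfers received from emigrants 72.2, debt forgiveness received from foreign official creditors 77.2.)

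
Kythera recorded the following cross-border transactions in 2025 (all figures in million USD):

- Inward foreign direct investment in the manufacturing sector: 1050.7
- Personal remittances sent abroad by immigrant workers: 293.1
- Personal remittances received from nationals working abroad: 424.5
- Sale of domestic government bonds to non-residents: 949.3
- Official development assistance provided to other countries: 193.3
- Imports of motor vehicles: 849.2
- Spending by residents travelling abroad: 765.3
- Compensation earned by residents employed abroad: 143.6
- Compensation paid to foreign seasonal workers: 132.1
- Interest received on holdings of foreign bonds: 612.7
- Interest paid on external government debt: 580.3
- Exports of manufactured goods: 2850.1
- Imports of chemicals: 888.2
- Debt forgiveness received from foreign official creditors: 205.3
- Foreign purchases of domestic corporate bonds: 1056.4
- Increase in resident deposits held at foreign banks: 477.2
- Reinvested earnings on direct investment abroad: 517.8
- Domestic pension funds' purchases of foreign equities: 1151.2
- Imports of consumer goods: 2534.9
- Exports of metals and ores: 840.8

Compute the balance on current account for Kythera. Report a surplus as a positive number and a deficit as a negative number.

-846.9

Goods: -2534.9 + 840.8 - 888.2 + 2850.1 - 849.2 = -581.4
Services: -765.3
Primary income: 517.8 - 580.3 + 612.7 - 132.1 + 143.6 = 561.7
Secondary income: 424.5 - 193.3 - 293.1 = -61.9
Current account = (-581.4) + (-765.3) + 561.7 + (-61.9) = -846.9
(Excluded from the current account — financial account: inward foreign direct investment in the manufacturing sector 1050.7, sale of domestic government bonds to non-residents 949.3, foreign purchases of domestic corporate bonds 1056.4, increase in resident deposits held at foreign banks 477.2, domestic pension funds' purchases of foreign equities 1151.2; capital account: debt forgiveness received from foreign official creditors 205.3.)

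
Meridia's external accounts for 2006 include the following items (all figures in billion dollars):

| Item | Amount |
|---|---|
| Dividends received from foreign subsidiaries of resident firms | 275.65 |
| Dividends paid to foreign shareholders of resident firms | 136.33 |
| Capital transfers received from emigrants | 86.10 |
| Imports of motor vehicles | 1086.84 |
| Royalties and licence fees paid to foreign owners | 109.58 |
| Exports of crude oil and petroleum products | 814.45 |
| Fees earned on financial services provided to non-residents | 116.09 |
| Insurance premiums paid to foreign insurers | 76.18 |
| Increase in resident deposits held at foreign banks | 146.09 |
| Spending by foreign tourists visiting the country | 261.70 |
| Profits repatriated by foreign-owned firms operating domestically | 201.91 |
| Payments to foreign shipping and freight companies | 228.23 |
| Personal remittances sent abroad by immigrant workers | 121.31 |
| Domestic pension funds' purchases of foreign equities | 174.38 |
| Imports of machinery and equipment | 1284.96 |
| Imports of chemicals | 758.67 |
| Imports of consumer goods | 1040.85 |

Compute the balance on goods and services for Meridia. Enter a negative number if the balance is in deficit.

Goods: -1040.85 + 814.45 - 758.67 - 1284.96 - 1086.84 = -3356.87
Services: 116.09 + 261.70 - 228.23 - 109.58 - 76.18 = -36.20
Trade balance = -3356.87 + (-36.20) = -3393.07
(Excluded from the trade balance — primary income: dividends received from foreign subsidiaries of resident firms 275.65, dividends paid to foreign shareholders of resident firms 136.33, profits repatriated by foreign-owned firms operating domestically 201.91; capital account: capital transfers received from emigrants 86.10; financial account: increase in resident deposits held at foreign banks 146.09, domestic pension funds' purchases of foreign equities 174.38; secondary income: personal remittances sent abroad by immigrant workers 121.31.)

-3393.07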